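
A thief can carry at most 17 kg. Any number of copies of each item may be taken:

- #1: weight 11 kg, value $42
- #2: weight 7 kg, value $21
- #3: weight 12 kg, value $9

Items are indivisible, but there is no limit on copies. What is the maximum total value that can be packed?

Best value-per-unit is #1 at 42/11, and filling with it alone uses weight 1×11=11. No mix of the others beats 1×42 = 42.

$42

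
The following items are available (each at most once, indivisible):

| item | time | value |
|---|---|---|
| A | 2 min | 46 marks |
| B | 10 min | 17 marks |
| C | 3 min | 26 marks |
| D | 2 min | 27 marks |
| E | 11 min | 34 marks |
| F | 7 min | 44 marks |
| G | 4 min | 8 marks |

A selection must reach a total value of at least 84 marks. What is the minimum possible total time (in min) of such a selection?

Subsets with value ≥ 84, sorted by total time:
- A+C+D: time 7, value 99
- A+F: time 9, value 90
- A+D+F: time 11, value 117
- A+C+D+G: time 11, value 107
Minimum time: 7 min.

7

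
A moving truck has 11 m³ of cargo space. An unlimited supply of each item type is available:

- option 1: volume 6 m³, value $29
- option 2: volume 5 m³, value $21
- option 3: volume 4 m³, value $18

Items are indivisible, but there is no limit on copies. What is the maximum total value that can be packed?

$50

Best value-per-unit is option 1 at 29/6; filling with it alone gives 1×29 = 29.
Optimal mix: 1×option 1 + 1×option 2 → volume 11, value 50.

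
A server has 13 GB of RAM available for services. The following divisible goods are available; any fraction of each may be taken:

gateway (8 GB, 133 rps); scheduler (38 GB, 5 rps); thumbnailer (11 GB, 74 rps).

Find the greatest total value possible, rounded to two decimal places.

166.64

Take in order of value per unit:
- gateway (133/8 per unit): all 8 → value 133, running total 133.00
- thumbnailer (74/11 per unit): 5 of 11 → value 5×74/11 = 33.6364, running total 166.64
Total 166.64.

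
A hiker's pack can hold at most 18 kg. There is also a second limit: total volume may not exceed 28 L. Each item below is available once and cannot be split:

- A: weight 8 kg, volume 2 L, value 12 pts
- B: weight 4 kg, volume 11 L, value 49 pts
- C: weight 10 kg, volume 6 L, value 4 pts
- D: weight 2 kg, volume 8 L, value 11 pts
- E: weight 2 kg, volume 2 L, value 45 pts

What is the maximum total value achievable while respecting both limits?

Feasible sets respecting both limits:
- A+B+D+E: weight 16, volume 23, value 117
- B+C+D+E: weight 18, volume 27, value 109
- A+B+E: weight 14, volume 15, value 106
- B+D+E: weight 8, volume 21, value 105
Best: 117 pts.

117 pts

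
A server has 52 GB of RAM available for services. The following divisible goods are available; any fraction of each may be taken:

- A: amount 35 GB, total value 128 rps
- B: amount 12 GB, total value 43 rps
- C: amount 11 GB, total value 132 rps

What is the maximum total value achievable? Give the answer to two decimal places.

281.50

Take in order of value per unit:
- C (132/11 per unit): all 11 → value 132, running total 132.00
- A (128/35 per unit): all 35 → value 128, running total 260.00
- B (43/12 per unit): 6 of 12 → value 6×43/12 = 21.5000, running total 281.50
Total 281.50.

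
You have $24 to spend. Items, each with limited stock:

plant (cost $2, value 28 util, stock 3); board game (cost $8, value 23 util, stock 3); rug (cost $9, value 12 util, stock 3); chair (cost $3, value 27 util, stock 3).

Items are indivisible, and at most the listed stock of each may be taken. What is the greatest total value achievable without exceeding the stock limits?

188 util

Top feasible selections:
- 3×plant + 1×board game + 3×chair: cost 23, value 188
- 3×plant + 1×rug + 3×chair: cost 24, value 177
Best: 188 util.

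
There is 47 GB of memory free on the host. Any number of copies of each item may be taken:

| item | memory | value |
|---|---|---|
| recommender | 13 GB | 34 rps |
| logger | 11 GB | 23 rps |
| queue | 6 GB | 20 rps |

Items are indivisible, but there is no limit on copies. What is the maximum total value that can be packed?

143 rps

Best value-per-unit is queue at 20/6; filling with it alone gives 7×20 = 140.
Optimal mix: 1×logger + 6×queue → memory 47, value 143.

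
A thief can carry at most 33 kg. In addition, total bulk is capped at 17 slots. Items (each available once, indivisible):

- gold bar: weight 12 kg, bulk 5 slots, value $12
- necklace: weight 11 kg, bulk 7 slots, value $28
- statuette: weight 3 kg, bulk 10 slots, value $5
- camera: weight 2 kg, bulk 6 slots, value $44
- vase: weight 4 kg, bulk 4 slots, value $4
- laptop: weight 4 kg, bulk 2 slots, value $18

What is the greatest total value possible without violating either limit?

$90

Feasible sets respecting both limits:
- necklace+camera+laptop: weight 17, bulk 15, value 90
- gold bar+camera+vase+laptop: weight 22, bulk 17, value 78
- necklace+camera+vase: weight 17, bulk 17, value 76
- gold bar+camera+laptop: weight 18, bulk 13, value 74
Best: $90.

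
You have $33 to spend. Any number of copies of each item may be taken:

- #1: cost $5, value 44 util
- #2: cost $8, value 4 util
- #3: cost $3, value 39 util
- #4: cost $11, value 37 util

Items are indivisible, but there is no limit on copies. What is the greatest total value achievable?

429 util

Best value-per-unit is #3 at 39/3, and filling with it alone uses cost 11×3=33. No mix of the others beats 11×39 = 429.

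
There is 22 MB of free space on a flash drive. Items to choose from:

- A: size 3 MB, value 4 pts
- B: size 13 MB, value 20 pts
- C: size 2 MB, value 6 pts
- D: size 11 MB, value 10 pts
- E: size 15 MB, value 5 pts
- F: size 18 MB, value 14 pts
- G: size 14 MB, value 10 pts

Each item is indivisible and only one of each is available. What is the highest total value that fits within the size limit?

30 pts

Check high-value combinations within 22 MB:
- A+B+C: size 3+13+2=18, value 4+20+6=30
- B+C: size 13+2=15, value 20+6=26
- A+B: size 3+13=16, value 4+20=24
- B: size 13, value 20
- A+C+D: size 3+2+11=16, value 4+6+10=20
Best: 30 pts.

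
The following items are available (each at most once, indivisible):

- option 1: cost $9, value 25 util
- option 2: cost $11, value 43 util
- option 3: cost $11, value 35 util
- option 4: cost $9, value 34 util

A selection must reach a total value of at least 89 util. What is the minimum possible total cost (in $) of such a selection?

29

Subsets with value ≥ 89, sorted by total cost:
- option 1+option 2+option 4: cost 29, value 102
- option 1+option 3+option 4: cost 29, value 94
Minimum cost: 29 $.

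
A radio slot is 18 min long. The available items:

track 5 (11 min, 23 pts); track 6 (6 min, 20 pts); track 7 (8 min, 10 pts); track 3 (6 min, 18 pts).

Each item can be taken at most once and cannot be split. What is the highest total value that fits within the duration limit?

Check high-value combinations within 18 min:
- track 5+track 6: duration 11+6=17, value 23+20=43
- track 5+track 3: duration 11+6=17, value 23+18=41
- track 6+track 3: duration 6+6=12, value 20+18=38
Best: 43 pts.

43 pts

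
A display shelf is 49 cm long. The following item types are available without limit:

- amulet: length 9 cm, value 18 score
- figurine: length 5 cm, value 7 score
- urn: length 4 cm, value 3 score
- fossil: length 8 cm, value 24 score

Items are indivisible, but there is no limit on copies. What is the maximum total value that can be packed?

144 score

Best value-per-unit is fossil at 24/8, and filling with it alone uses length 6×8=48. No mix of the others beats 6×24 = 144.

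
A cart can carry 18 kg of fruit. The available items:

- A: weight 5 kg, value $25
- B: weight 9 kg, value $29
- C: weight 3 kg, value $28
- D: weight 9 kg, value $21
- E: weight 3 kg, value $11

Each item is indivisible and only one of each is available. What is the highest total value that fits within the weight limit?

$82

Check high-value combinations within 18 kg:
- A+B+C: weight 5+9+3=17, value 25+29+28=82
- A+C+D: weight 5+3+9=17, value 25+28+21=74
- B+C+E: weight 9+3+3=15, value 29+28+11=68
- A+B+E: weight 5+9+3=17, value 25+29+11=65
- A+C+E: weight 5+3+3=11, value 25+28+11=64
Best: $82.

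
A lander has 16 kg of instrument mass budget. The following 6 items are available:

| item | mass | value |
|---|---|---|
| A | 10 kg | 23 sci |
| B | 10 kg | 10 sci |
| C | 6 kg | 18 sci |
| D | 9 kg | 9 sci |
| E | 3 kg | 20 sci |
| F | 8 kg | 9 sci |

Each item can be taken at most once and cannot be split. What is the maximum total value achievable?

43 sci

Check high-value combinations within 16 kg:
- A+E: mass 10+3=13, value 23+20=43
- A+C: mass 10+6=16, value 23+18=41
- C+E: mass 6+3=9, value 18+20=38
Best: 43 sci.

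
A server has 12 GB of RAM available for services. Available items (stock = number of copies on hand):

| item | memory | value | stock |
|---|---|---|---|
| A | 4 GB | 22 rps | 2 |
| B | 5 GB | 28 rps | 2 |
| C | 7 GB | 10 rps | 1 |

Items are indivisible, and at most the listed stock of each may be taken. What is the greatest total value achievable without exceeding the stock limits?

56 rps

Best selections within memory 12 and stock limits:
- 2×B: memory 10, value 56
- 1×A + 1×B: memory 9, value 50
Best: 56 rps.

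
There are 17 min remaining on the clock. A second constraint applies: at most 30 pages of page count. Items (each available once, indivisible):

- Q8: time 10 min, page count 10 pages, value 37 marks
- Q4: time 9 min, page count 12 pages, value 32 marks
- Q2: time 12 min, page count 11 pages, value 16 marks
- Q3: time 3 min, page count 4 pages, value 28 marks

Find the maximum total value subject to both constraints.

65 marks

Feasible sets respecting both limits:
- Q8+Q3: time 13, page count 14, value 65
- Q4+Q3: time 12, page count 16, value 60
- Q2+Q3: time 15, page count 15, value 44
Best: 65 marks.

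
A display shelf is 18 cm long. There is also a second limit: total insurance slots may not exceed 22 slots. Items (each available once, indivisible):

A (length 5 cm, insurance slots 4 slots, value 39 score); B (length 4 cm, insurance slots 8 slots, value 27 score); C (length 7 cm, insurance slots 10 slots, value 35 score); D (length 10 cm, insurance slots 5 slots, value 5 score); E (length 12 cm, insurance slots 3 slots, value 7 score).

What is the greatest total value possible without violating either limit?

101 score

Feasible sets respecting both limits:
- A+B+C: length 16, insurance slots 22, value 101
- A+C: length 12, insurance slots 14, value 74
- A+B: length 9, insurance slots 12, value 66
Best: 101 score.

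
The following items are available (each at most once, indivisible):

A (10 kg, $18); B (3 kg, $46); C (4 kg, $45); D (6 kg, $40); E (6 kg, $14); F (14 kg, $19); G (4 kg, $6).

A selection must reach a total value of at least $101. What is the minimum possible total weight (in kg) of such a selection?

13

Subsets with value ≥ 101, sorted by total weight:
- B+C+D: weight 13, value 131
- B+C+E: weight 13, value 105
Minimum weight: 13 kg.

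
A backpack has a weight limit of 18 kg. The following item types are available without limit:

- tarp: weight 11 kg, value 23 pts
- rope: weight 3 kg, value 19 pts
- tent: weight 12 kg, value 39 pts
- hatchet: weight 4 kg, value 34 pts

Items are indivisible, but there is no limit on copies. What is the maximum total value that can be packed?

140 pts

Best value-per-unit is hatchet at 34/4; filling with it alone gives 4×34 = 136.
Optimal mix: 2×rope + 3×hatchet → weight 18, value 140.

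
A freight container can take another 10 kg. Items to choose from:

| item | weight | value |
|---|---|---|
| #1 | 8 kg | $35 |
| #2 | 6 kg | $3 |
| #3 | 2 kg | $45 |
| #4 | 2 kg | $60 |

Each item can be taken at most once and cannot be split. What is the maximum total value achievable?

Check high-value combinations within 10 kg:
- #2+#3+#4: weight 6+2+2=10, value 3+45+60=108
- #3+#4: weight 2+2=4, value 45+60=105
- #1+#4: weight 8+2=10, value 35+60=95
- #1+#3: weight 8+2=10, value 35+45=80
- #2+#4: weight 6+2=8, value 3+60=63
Best: $108.

$108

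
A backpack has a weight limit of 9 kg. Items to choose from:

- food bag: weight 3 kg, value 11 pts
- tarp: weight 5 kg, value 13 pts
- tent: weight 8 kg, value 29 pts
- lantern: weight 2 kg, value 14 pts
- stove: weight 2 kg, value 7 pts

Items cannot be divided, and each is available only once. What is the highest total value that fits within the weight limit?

Check high-value combinations within 9 kg:
- tarp+lantern+stove: weight 5+2+2=9, value 13+14+7=34
- food bag+lantern+stove: weight 3+2+2=7, value 11+14+7=32
- tent: weight 8, value 29
- tarp+lantern: weight 5+2=7, value 13+14=27
Best: 34 pts.

34 pts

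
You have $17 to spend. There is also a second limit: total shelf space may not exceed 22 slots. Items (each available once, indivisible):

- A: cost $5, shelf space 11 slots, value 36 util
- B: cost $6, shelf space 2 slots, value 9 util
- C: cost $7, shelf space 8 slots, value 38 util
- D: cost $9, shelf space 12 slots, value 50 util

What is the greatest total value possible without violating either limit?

Feasible sets respecting both limits:
- C+D: cost 16, shelf space 20, value 88
- A+C: cost 12, shelf space 19, value 74
- B+D: cost 15, shelf space 14, value 59
- D: cost 9, shelf space 12, value 50
Best: 88 util.

88 util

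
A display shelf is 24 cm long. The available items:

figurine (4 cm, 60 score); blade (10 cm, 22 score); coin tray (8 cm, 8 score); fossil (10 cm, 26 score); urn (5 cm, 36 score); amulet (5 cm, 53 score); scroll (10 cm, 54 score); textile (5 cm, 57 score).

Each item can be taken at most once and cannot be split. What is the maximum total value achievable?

224 score

Check high-value combinations within 24 cm:
- figurine+amulet+scroll+textile: length 4+5+10+5=24, value 60+53+54+57=224
- figurine+urn+scroll+textile: length 4+5+10+5=24, value 60+36+54+57=207
- figurine+urn+amulet+textile: length 4+5+5+5=19, value 60+36+53+57=206
- figurine+urn+amulet+scroll: length 4+5+5+10=24, value 60+36+53+54=203
Best: 224 score.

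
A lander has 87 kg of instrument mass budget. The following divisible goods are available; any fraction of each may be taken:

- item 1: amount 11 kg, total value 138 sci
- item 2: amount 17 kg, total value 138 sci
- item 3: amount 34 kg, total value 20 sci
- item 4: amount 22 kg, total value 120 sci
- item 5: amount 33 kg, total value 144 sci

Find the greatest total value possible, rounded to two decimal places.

542.35

Take in order of value per unit:
- item 1 (138/11 per unit): all 11 → value 138, running total 138.00
- item 2 (138/17 per unit): all 17 → value 138, running total 276.00
- item 4 (120/22 per unit): all 22 → value 120, running total 396.00
- item 5 (144/33 per unit): all 33 → value 144, running total 540.00
- item 3 (20/34 per unit): 4 of 34 → value 4×20/34 = 2.3529, running total 542.35
Total 542.35.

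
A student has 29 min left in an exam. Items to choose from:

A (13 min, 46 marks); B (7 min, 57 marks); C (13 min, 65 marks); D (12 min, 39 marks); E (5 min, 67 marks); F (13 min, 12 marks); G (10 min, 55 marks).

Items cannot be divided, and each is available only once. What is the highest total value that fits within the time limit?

189 marks

Check high-value combinations within 29 min:
- B+C+E: time 7+13+5=25, value 57+65+67=189
- C+E+G: time 13+5+10=28, value 65+67+55=187
- B+E+G: time 7+5+10=22, value 57+67+55=179
- A+B+E: time 13+7+5=25, value 46+57+67=170
- A+E+G: time 13+5+10=28, value 46+67+55=168
Best: 189 marks.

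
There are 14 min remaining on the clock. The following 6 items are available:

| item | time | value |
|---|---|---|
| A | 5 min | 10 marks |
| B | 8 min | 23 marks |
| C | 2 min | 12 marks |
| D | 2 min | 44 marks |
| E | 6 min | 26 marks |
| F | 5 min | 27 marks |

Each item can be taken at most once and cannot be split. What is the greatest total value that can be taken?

97 marks

Check high-value combinations within 14 min:
- D+E+F: time 2+6+5=13, value 44+26+27=97
- A+C+D+F: time 5+2+2+5=14, value 10+12+44+27=93
- C+D+F: time 2+2+5=9, value 12+44+27=83
- C+D+E: time 2+2+6=10, value 12+44+26=82
Best: 97 marks.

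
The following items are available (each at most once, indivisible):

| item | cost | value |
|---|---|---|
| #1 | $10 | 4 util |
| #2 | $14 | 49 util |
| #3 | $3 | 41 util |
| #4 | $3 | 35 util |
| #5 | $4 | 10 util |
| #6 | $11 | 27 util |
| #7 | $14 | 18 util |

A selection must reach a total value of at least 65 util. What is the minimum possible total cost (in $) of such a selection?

6

Subsets with value ≥ 65, sorted by total cost:
- #3+#4: cost 6, value 76
- #3+#4+#5: cost 10, value 86
- #3+#6: cost 14, value 68
Minimum cost: 6 $.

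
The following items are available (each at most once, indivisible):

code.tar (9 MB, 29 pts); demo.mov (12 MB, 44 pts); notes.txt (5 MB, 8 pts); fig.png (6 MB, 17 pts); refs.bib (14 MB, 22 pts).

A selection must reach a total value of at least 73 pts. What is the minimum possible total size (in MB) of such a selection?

21

Subsets with value ≥ 73, sorted by total size:
- code.tar+demo.mov: size 21, value 73
- code.tar+demo.mov+notes.txt: size 26, value 81
Minimum size: 21 MB.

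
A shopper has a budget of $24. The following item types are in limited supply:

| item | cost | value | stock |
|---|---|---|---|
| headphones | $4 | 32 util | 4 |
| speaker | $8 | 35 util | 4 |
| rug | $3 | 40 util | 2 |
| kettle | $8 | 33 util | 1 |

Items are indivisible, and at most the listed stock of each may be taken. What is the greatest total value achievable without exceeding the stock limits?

208 util

Best selections within cost 24 and stock limits:
- 4×headphones + 2×rug: cost 22, value 208
- 2×headphones + 1×speaker + 2×rug: cost 22, value 179
Best: 208 util.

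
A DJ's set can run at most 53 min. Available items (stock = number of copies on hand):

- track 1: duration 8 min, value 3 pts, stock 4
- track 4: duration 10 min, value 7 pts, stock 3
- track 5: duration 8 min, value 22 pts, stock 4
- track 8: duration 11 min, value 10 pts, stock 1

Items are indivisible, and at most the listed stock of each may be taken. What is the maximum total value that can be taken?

Best selections within duration 53 and stock limits:
- 1×track 4 + 4×track 5 + 1×track 8: duration 53, value 105
- 2×track 4 + 4×track 5: duration 52, value 102
Best: 105 pts.

105 pts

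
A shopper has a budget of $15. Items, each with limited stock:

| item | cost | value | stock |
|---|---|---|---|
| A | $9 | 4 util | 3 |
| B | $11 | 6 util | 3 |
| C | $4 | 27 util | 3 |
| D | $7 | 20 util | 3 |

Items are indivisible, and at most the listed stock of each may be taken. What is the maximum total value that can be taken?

Best selections within cost 15 and stock limits:
- 3×C: cost 12, value 81
- 2×C + 1×D: cost 15, value 74
- 2×C: cost 8, value 54
- 1×C + 1×D: cost 11, value 47
Best: 81 util.

81 util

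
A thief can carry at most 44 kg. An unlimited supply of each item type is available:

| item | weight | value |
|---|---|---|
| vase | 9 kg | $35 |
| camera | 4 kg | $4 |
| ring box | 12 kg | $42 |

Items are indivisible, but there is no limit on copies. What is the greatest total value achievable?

Best value-per-unit is vase at 35/9; filling with it alone gives 4×35 = 140.
Optimal mix: 2×vase + 2×ring box → weight 42, value 154.

$154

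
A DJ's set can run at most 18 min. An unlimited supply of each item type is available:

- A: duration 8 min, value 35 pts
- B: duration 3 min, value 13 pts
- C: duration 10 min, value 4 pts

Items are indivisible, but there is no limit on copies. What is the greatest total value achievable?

78 pts

Best value-per-unit is A at 35/8; filling with it alone gives 2×35 = 70.
Optimal mix: 6×B → duration 18, value 78.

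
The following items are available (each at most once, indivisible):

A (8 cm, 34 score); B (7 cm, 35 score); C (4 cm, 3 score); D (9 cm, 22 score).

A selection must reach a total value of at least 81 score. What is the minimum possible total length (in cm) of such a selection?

Subsets with value ≥ 81, sorted by total length:
- A+B+D: length 24, value 91
- A+B+C+D: length 28, value 94
Minimum length: 24 cm.

24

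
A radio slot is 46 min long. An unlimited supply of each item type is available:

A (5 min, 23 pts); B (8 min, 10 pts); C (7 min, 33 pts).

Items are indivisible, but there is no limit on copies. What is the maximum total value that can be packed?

Best value-per-unit is C at 33/7; filling with it alone gives 6×33 = 198.
Optimal mix: 5×A + 3×C → duration 46, value 214.

214 pts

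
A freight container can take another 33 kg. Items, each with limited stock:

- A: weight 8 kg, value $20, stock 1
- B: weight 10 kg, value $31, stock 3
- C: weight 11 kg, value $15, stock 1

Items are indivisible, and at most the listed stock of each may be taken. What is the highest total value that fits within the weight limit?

Top feasible selections:
- 3×B: weight 30, value 93
- 1×A + 2×B: weight 28, value 82
- 2×B + 1×C: weight 31, value 77
- 1×A + 1×B + 1×C: weight 29, value 66
Best: $93.

$93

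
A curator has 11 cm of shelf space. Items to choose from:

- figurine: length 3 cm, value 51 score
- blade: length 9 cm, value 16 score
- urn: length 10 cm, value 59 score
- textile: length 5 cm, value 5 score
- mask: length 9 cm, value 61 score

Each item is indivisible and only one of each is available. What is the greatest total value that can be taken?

Check high-value combinations within 11 cm:
- mask: length 9, value 61
- urn: length 10, value 59
- figurine+textile: length 3+5=8, value 51+5=56
Best: 61 score.

61 score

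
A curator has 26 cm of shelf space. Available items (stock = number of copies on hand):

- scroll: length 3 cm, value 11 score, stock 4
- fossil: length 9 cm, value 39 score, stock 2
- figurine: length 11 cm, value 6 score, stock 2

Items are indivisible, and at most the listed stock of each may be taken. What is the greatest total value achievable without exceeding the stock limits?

Best selections within length 26 and stock limits:
- 2×scroll + 2×fossil: length 24, value 100
- 1×scroll + 2×fossil: length 21, value 89
- 4×scroll + 1×fossil: length 21, value 83
- 2×fossil: length 18, value 78
Best: 100 score.

100 score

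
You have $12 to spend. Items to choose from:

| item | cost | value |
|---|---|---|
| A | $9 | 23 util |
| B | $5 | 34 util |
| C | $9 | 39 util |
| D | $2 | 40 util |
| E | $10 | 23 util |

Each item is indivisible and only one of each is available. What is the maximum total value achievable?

Check high-value combinations within $12:
- C+D: cost 9+2=11, value 39+40=79
- B+D: cost 5+2=7, value 34+40=74
- A+D: cost 9+2=11, value 23+40=63
- D+E: cost 2+10=12, value 40+23=63
Best: 79 util.

79 util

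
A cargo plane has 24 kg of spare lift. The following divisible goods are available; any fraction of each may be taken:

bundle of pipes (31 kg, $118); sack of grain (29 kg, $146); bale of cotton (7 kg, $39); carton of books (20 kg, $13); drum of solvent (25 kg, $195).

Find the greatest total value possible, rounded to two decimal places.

187.20

Take in order of value per unit:
- drum of solvent (195/25 per unit): 24 of 25 → value 24×195/25 = 187.2000, running total 187.20
Total 187.20.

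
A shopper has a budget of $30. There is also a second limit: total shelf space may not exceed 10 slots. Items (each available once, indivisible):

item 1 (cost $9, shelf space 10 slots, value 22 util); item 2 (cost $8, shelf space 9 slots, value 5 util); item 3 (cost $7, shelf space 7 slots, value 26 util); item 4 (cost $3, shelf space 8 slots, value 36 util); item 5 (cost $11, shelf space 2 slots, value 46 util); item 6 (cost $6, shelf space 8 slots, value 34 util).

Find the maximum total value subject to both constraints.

Feasible sets respecting both limits:
- item 4+item 5: cost 14, shelf space 10, value 82
- item 5+item 6: cost 17, shelf space 10, value 80
- item 3+item 5: cost 18, shelf space 9, value 72
- item 5: cost 11, shelf space 2, value 46
Best: 82 util.

82 util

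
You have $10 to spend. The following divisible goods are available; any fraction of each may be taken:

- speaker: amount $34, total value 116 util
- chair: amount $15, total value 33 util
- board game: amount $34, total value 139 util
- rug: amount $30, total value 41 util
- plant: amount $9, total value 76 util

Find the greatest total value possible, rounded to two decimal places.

Take in order of value per unit:
- plant (76/9 per unit): all 9 → value 76, running total 76.00
- board game (139/34 per unit): 1 of 34 → value 1×139/34 = 4.0882, running total 80.09
Total 80.09.

80.09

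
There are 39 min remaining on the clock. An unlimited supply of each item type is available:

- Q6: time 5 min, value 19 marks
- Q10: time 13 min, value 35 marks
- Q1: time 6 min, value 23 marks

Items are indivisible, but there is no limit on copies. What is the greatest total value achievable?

149 marks

Best value-per-unit is Q1 at 23/6; filling with it alone gives 6×23 = 138.
Optimal mix: 3×Q6 + 4×Q1 → time 39, value 149.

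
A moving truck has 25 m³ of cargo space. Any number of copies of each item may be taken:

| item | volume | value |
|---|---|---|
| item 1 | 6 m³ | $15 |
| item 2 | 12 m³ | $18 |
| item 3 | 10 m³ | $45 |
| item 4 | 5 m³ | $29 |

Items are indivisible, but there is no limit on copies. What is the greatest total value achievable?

$145

Best value-per-unit is item 4 at 29/5, and filling with it alone uses volume 5×5=25. No mix of the others beats 5×29 = 145.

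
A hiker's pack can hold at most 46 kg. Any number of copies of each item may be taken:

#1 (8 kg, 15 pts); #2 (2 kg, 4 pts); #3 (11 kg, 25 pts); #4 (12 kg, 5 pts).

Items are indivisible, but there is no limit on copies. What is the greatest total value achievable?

Best value-per-unit is #3 at 25/11; filling with it alone gives 4×25 = 100.
Optimal mix: 1×#2 + 4×#3 → weight 46, value 104.

104 pts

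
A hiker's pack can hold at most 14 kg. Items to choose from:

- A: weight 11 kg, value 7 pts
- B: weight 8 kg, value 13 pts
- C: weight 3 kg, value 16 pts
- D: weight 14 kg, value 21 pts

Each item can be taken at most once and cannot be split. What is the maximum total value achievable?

29 pts

Check high-value combinations within 14 kg:
- B+C: weight 8+3=11, value 13+16=29
- A+C: weight 11+3=14, value 7+16=23
- D: weight 14, value 21
- C: weight 3, value 16
Best: 29 pts.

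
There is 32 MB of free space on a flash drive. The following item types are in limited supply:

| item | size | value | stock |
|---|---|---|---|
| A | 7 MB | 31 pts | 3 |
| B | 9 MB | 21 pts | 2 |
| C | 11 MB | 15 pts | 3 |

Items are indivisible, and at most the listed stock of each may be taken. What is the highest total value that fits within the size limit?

Best selections within size 32 and stock limits:
- 3×A + 1×B: size 30, value 114
- 3×A + 1×C: size 32, value 108
- 2×A + 2×B: size 32, value 104
Best: 114 pts.

114 pts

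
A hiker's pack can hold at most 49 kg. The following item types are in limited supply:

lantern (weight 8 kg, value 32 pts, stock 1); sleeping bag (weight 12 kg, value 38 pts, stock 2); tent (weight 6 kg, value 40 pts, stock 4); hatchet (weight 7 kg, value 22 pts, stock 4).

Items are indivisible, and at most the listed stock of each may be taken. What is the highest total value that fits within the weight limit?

Top feasible selections:
- 1×lantern + 4×tent + 2×hatchet: weight 46, value 236
- 2×sleeping bag + 4×tent: weight 48, value 236
Best: 236 pts.

236 pts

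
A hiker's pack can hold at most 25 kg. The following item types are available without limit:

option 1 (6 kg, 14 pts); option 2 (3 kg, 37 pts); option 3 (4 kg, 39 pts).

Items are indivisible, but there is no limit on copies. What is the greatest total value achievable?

Best value-per-unit is option 2 at 37/3; filling with it alone gives 8×37 = 296.
Optimal mix: 7×option 2 + 1×option 3 → weight 25, value 298.

298 pts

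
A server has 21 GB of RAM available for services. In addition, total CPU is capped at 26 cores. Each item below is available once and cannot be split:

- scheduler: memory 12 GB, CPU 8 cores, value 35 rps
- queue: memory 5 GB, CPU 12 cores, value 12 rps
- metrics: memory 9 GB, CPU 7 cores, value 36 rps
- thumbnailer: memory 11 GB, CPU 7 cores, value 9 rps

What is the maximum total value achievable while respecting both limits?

Feasible sets respecting both limits:
- scheduler+metrics: memory 21, CPU 15, value 71
- queue+metrics: memory 14, CPU 19, value 48
- scheduler+queue: memory 17, CPU 20, value 47
- metrics+thumbnailer: memory 20, CPU 14, value 45
Best: 71 rps.

71 rps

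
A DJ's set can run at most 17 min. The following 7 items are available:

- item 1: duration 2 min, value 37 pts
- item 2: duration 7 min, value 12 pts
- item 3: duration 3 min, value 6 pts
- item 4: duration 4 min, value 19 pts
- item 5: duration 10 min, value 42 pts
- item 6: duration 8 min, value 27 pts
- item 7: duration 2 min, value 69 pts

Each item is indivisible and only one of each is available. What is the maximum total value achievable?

This is a 0/1 knapsack; check combinations near the capacity.
- item 1+item 3+item 5+item 7: duration 2+3+10+2=17, value 37+6+42+69=154
- item 1+item 4+item 6+item 7: duration 2+4+8+2=16, value 37+19+27+69=152
- item 1+item 5+item 7: duration 2+10+2=14, value 37+42+69=148
- item 1+item 3+item 6+item 7: duration 2+3+8+2=15, value 37+6+27+69=139
- item 1+item 2+item 4+item 7: duration 2+7+4+2=15, value 37+12+19+69=137
Best: 154 pts.

154 pts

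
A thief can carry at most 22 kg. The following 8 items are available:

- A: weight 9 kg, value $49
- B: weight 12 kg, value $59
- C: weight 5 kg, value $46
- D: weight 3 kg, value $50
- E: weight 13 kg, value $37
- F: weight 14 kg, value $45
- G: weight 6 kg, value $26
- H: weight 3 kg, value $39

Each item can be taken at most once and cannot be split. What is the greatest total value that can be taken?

Check high-value combinations within 22 kg:
- A+C+D+H: weight 9+5+3+3=20, value 49+46+50+39=184
- A+D+G+H: weight 9+3+6+3=21, value 49+50+26+39=164
- C+D+G+H: weight 5+3+6+3=17, value 46+50+26+39=161
- B+C+D: weight 12+5+3=20, value 59+46+50=155
Best: $184.

$184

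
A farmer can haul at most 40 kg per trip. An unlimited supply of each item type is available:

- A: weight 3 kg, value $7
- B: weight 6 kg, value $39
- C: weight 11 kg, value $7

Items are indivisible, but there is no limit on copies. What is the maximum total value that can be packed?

$241

Best value-per-unit is B at 39/6; filling with it alone gives 6×39 = 234.
Optimal mix: 1×A + 6×B → weight 39, value 241.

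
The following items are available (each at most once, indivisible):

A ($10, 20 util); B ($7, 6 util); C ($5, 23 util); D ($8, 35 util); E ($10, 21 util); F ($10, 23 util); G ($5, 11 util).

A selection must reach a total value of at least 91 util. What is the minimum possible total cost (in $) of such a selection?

Subsets with value ≥ 91, sorted by total cost:
- C+D+F+G: cost 28, value 92
- C+D+E+F: cost 33, value 102
- A+C+D+F: cost 33, value 101
Minimum cost: 28 $.

28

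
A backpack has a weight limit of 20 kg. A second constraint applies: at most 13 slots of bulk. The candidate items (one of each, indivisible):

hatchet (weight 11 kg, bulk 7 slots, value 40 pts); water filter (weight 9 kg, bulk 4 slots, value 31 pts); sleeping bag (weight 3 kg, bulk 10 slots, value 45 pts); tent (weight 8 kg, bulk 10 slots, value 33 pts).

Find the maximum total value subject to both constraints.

Feasible sets respecting both limits:
- hatchet+water filter: weight 20, bulk 11, value 71
- sleeping bag: weight 3, bulk 10, value 45
- hatchet: weight 11, bulk 7, value 40
- tent: weight 8, bulk 10, value 33
Best: 71 pts.

71 pts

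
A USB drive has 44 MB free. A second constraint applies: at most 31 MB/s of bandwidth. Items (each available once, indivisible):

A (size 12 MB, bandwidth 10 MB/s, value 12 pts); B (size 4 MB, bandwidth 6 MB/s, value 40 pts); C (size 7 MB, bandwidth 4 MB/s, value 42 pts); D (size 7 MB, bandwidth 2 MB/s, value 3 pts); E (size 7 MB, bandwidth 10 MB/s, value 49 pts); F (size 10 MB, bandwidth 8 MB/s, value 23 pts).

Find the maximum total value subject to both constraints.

157 pts

Feasible sets respecting both limits:
- B+C+D+E+F: size 35, bandwidth 30, value 157
- B+C+E+F: size 28, bandwidth 28, value 154
- A+B+C+E: size 30, bandwidth 30, value 143
Best: 157 pts.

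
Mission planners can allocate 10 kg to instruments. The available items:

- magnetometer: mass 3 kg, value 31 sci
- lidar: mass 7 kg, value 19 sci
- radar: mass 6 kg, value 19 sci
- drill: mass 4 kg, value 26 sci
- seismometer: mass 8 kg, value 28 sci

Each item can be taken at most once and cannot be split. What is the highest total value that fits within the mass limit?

Check high-value combinations within 10 kg:
- magnetometer+drill: mass 3+4=7, value 31+26=57
- magnetometer+radar: mass 3+6=9, value 31+19=50
- magnetometer+lidar: mass 3+7=10, value 31+19=50
Best: 57 sci.

57 sci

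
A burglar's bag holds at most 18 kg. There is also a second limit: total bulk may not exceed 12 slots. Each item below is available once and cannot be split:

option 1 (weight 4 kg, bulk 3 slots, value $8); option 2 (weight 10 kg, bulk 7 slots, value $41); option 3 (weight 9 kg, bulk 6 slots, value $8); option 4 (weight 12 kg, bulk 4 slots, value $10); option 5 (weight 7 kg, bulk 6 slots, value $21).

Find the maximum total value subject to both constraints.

Feasible sets respecting both limits:
- option 1+option 2: weight 14, bulk 10, value 49
- option 2: weight 10, bulk 7, value 41
- option 1+option 5: weight 11, bulk 9, value 29
Best: $49.

$49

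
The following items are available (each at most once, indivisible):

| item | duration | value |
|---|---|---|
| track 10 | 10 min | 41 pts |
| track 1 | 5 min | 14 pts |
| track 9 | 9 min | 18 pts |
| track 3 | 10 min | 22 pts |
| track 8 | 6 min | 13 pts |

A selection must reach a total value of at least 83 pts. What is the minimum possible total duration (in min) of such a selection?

30

Subsets with value ≥ 83, sorted by total duration:
- track 10+track 1+track 9+track 8: duration 30, value 86
- track 10+track 1+track 3+track 8: duration 31, value 90
Minimum duration: 30 min.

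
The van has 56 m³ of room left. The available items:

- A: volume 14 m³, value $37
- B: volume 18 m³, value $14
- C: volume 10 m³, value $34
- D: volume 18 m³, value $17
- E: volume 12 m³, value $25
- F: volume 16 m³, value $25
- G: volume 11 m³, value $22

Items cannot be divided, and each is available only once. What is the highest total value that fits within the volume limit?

Check high-value combinations within 56 m³:
- A+C+E+F: volume 14+10+12+16=52, value 37+34+25+25=121
- A+C+E+G: volume 14+10+12+11=47, value 37+34+25+22=118
- A+C+F+G: volume 14+10+16+11=51, value 37+34+25+22=118
Best: $121.

$121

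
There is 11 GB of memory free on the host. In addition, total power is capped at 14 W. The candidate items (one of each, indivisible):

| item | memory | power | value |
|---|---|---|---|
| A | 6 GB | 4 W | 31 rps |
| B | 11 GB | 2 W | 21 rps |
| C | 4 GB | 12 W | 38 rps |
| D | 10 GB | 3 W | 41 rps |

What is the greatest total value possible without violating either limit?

Feasible sets respecting both limits:
- D: memory 10, power 3, value 41
- C: memory 4, power 12, value 38
- A: memory 6, power 4, value 31
Best: 41 rps.

41 rps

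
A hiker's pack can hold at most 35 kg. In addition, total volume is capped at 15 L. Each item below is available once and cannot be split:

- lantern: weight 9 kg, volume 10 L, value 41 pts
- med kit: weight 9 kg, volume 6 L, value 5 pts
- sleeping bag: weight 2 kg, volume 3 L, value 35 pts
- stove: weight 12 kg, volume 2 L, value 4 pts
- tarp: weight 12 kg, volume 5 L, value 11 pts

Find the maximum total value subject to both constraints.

80 pts

Feasible sets respecting both limits:
- lantern+sleeping bag+stove: weight 23, volume 15, value 80
- lantern+sleeping bag: weight 11, volume 13, value 76
- lantern+tarp: weight 21, volume 15, value 52
- med kit+sleeping bag+tarp: weight 23, volume 14, value 51
Best: 80 pts.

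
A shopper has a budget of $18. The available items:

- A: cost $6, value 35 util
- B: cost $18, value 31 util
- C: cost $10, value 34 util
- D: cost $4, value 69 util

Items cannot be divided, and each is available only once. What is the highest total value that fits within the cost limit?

This is a 0/1 knapsack; check combinations near the capacity.
- A+D: cost 6+4=10, value 35+69=104
- C+D: cost 10+4=14, value 34+69=103
- D: cost 4, value 69
- A+C: cost 6+10=16, value 35+34=69
- A: cost 6, value 35
Best: 104 util.

104 util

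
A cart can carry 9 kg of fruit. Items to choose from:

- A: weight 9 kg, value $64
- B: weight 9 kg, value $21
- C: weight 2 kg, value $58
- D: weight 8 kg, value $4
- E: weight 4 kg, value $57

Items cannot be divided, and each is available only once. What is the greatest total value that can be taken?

This is a 0/1 knapsack; check combinations near the capacity.
- C+E: weight 2+4=6, value 58+57=115
- A: weight 9, value 64
- C: weight 2, value 58
- E: weight 4, value 57
Best: $115.

$115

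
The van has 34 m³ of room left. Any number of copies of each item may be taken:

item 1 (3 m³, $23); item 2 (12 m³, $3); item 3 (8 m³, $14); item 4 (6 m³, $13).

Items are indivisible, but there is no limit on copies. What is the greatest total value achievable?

$253

Best value-per-unit is item 1 at 23/3, and filling with it alone uses volume 11×3=33. No mix of the others beats 11×23 = 253.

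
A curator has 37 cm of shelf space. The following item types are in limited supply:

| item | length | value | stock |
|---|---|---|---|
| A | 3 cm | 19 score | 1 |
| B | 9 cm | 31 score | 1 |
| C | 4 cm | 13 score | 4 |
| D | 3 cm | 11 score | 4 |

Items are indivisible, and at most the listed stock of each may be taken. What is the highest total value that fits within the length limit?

135 score

Best selections within length 37 and stock limits:
- 1×A + 1×B + 4×C + 3×D: length 37, value 135
- 1×A + 1×B + 3×C + 4×D: length 36, value 133
- 1×B + 4×C + 4×D: length 37, value 127
Best: 135 score.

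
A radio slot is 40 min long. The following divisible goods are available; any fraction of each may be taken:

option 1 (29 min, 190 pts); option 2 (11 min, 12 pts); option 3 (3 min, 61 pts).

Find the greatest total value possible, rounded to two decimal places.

259.73

Take in order of value per unit:
- option 3 (61/3 per unit): all 3 → value 61, running total 61.00
- option 1 (190/29 per unit): all 29 → value 190, running total 251.00
- option 2 (12/11 per unit): 8 of 11 → value 8×12/11 = 8.7273, running total 259.73
Total 259.73.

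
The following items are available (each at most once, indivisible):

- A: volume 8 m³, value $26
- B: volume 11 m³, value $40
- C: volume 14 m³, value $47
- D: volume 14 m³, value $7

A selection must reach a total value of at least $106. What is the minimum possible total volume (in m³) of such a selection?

33

Subsets with value ≥ 106, sorted by total volume:
- A+B+C: volume 33, value 113
- A+B+C+D: volume 47, value 120
Minimum volume: 33 m³.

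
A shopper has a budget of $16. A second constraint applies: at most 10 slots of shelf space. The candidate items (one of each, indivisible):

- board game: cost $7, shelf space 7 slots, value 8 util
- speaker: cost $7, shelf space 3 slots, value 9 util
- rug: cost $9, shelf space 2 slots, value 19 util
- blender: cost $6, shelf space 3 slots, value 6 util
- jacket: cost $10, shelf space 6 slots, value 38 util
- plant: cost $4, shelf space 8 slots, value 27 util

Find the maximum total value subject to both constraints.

Feasible sets respecting both limits:
- rug+plant: cost 13, shelf space 10, value 46
- blender+jacket: cost 16, shelf space 9, value 44
- jacket: cost 10, shelf space 6, value 38
Best: 46 util.

46 util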